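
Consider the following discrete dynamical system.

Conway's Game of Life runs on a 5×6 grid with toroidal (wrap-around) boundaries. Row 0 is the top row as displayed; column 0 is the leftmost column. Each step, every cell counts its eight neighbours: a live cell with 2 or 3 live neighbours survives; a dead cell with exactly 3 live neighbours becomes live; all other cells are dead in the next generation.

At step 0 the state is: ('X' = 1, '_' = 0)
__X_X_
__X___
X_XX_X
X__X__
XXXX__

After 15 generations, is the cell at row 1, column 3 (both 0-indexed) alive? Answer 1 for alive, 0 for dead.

step 0: __X_X_
__X___
X_XX_X
X__X__
XXXX__
step 1: ______
__X_XX
X_XXXX
______
X___XX
step 2: X__X__
XXX___
XXX___
_X____
_____X
step 3: X_X__X
___X_X
______
_XX___
X_____
step 4: XX__XX
X___XX
__X___
_X____
X_X__X
step 5: ___X__
___XX_
XX___X
XXX___
__X_X_
step 6: __X___
X_XXXX
___XXX
__XX__
__X___
step 7: __X_XX
XXX___
XX____
__X___
_XX___
step 8: _____X
__XX__
X_____
X_X___
_XX___
step 9: _X_X__
______
__XX__
X_X___
XXX___
step 10: XX____
___X__
_XXX__
X_____
X__X__
step 11: XXX___
X__X__
_XXX__
X__X__
X____X
step 12: __X___
X__X__
XX_XX_
X__XXX
__X__X
step 13: _XXX__
X__XXX
_X____
______
XXX__X
step 14: ______
X__XXX
X___XX
__X___
X__X__
step 15: X__X__
X__X__
XX____
XX_XX_
______

1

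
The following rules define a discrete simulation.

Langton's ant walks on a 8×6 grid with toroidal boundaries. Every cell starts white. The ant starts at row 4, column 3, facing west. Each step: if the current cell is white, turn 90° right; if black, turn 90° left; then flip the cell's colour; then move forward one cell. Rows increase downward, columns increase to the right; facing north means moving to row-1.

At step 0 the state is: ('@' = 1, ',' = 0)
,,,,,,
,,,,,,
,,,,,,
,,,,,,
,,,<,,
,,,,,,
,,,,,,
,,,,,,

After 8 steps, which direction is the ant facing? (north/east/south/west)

east

gen 0: ,,,,,,
,,,,,,
,,,,,,
,,,,,,
,,,<,,
,,,,,,
,,,,,,
,,,,,,
gen 1: ,,,,,,
,,,,,,
,,,,,,
,,,^,,
,,,@,,
,,,,,,
,,,,,,
,,,,,,
gen 2: ,,,,,,
,,,,,,
,,,,,,
,,,@>,
,,,@,,
,,,,,,
,,,,,,
,,,,,,
gen 3: ,,,,,,
,,,,,,
,,,,,,
,,,@@,
,,,@v,
,,,,,,
,,,,,,
,,,,,,
gen 4: ,,,,,,
,,,,,,
,,,,,,
,,,@@,
,,,<@,
,,,,,,
,,,,,,
,,,,,,
gen 5: ,,,,,,
,,,,,,
,,,,,,
,,,@@,
,,,,@,
,,,v,,
,,,,,,
,,,,,,
gen 6: ,,,,,,
,,,,,,
,,,,,,
,,,@@,
,,,,@,
,,<@,,
,,,,,,
,,,,,,
gen 7: ,,,,,,
,,,,,,
,,,,,,
,,,@@,
,,^,@,
,,@@,,
,,,,,,
,,,,,,
gen 8: ,,,,,,
,,,,,,
,,,,,,
,,,@@,
,,@>@,
,,@@,,
,,,,,,
,,,,,,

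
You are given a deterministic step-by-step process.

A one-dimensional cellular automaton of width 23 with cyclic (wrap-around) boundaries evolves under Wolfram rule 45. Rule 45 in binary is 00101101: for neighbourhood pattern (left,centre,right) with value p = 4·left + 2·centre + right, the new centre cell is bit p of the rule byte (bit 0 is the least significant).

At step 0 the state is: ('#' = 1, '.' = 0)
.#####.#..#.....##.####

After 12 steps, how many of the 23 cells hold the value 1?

10

[0] .#####.#..#.....##.####
[1] ##....##..#.###.#.##...
[2] #..##.#...###..####..#.
[3] #..#.##.#.#....#.....##
[4] ...###.####.##.#.###.#.
[5] ##.#..##...##.####..##.
[6] #.##..#..#.#.##.....#.#
[7] .##...#..#####..###.###
[8] ##..#.#..#......#..##..
[9] #...###..#.####.#..#...
[10] #.#.#....###...##..#.#.
[11] #####.##.#...#.#...####
[12] .....##.##.#.###.#.#...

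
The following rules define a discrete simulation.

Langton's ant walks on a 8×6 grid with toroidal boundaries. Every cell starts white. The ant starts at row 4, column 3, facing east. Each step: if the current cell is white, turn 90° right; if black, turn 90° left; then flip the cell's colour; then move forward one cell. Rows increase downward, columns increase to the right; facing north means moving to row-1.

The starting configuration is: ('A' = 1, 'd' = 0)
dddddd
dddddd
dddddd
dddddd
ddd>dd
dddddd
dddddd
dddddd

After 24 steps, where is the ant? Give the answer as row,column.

2,1

k=0  dddddd
dddddd
dddddd
dddddd
ddd>dd
dddddd
dddddd
dddddd
k=1  dddddd
dddddd
dddddd
dddddd
dddAdd
dddvdd
dddddd
dddddd
k=2  dddddd
dddddd
dddddd
dddddd
dddAdd
dd<Add
dddddd
dddddd
k=3  dddddd
dddddd
dddddd
dddddd
dd^Add
ddAAdd
dddddd
dddddd
k=4  dddddd
dddddd
dddddd
dddddd
ddA>dd
ddAAdd
dddddd
dddddd
k=5  dddddd
dddddd
dddddd
ddd^dd
ddAddd
ddAAdd
dddddd
dddddd
k=6  dddddd
dddddd
dddddd
dddA>d
ddAddd
ddAAdd
dddddd
dddddd
k=7  dddddd
dddddd
dddddd
dddAAd
ddAdvd
ddAAdd
dddddd
dddddd
k=8  dddddd
dddddd
dddddd
dddAAd
ddA<Ad
ddAAdd
dddddd
dddddd
k=9  dddddd
dddddd
dddddd
ddd^Ad
ddAAAd
ddAAdd
dddddd
dddddd
k=10  dddddd
dddddd
dddddd
dd<dAd
ddAAAd
ddAAdd
dddddd
dddddd
k=11  dddddd
dddddd
dd^ddd
ddAdAd
ddAAAd
ddAAdd
dddddd
dddddd
k=12  dddddd
dddddd
ddA>dd
ddAdAd
ddAAAd
ddAAdd
dddddd
dddddd
k=13  dddddd
dddddd
ddAAdd
ddAvAd
ddAAAd
ddAAdd
dddddd
dddddd
k=14  dddddd
dddddd
ddAAdd
dd<AAd
ddAAAd
ddAAdd
dddddd
dddddd
k=15  dddddd
dddddd
ddAAdd
dddAAd
ddvAAd
ddAAdd
dddddd
dddddd
k=16  dddddd
dddddd
ddAAdd
dddAAd
ddd>Ad
ddAAdd
dddddd
dddddd
k=17  dddddd
dddddd
ddAAdd
ddd^Ad
ddddAd
ddAAdd
dddddd
dddddd
k=18  dddddd
dddddd
ddAAdd
dd<dAd
ddddAd
ddAAdd
dddddd
dddddd
k=19  dddddd
dddddd
dd^Add
ddAdAd
ddddAd
ddAAdd
dddddd
dddddd
k=20  dddddd
dddddd
d<dAdd
ddAdAd
ddddAd
ddAAdd
dddddd
dddddd
k=21  dddddd
d^dddd
dAdAdd
ddAdAd
ddddAd
ddAAdd
dddddd
dddddd
k=22  dddddd
dA>ddd
dAdAdd
ddAdAd
ddddAd
ddAAdd
dddddd
dddddd
k=23  dddddd
dAAddd
dAvAdd
ddAdAd
ddddAd
ddAAdd
dddddd
dddddd
k=24  dddddd
dAAddd
d<AAdd
ddAdAd
ddddAd
ddAAdd
dddddd
dddddd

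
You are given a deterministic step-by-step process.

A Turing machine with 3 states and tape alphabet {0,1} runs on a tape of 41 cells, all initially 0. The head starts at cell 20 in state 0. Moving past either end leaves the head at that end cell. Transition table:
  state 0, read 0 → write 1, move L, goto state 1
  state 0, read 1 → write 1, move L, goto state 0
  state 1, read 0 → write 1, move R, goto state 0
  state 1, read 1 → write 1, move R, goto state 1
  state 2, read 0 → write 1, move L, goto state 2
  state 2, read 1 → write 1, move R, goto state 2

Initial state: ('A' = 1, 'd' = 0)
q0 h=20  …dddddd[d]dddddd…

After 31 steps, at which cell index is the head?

5

k=0  q0 h=20  …dddddd[d]dddddd…
k=1  q1 h=19  …dddddd[d]Addddd…
k=2  q0 h=20  …dddddA[A]dddddd…
k=3  q0 h=19  …dddddd[A]Addddd…
k=4  q0 h=18  …dddddd[d]AAdddd…
k=5  q1 h=17  …dddddd[d]AAAddd…
k=6  q0 h=18  …dddddA[A]AAdddd…
k=7  q0 h=17  …dddddd[A]AAAddd…
k=8  q0 h=16  …dddddd[d]AAAAdd…
k=9  q1 h=15  …dddddd[d]AAAAAd…
k=10  q0 h=16  …dddddA[A]AAAAdd…
k=11  q0 h=15  …dddddd[A]AAAAAd…
k=12  q0 h=14  …dddddd[d]AAAAAA…
k=13  q1 h=13  …dddddd[d]AAAAAA…
k=14  q0 h=14  …dddddA[A]AAAAAA…
k=15  q0 h=13  …dddddd[A]AAAAAA…
k=16  q0 h=12  …dddddd[d]AAAAAA…
k=17  q1 h=11  …dddddd[d]AAAAAA…
k=18  q0 h=12  …dddddA[A]AAAAAA…
k=19  q0 h=11  …dddddd[A]AAAAAA…
k=20  q0 h=10  …dddddd[d]AAAAAA…
k=21  q1 h= 9  …dddddd[d]AAAAAA…
k=22  q0 h=10  …dddddA[A]AAAAAA…
k=23  q0 h= 9  …dddddd[A]AAAAAA…
k=24  q0 h= 8  …dddddd[d]AAAAAA…
k=25  q1 h= 7  …dddddd[d]AAAAAA…
k=26  q0 h= 8  …dddddA[A]AAAAAA…
k=27  q0 h= 7  …dddddd[A]AAAAAA…
k=28  q0 h= 6  |dddddd[d]AAAAAA…
k=29  q1 h= 5  |ddddd[d]AAAAAA…
k=30  q0 h= 6  |dddddA[A]AAAAAA…
k=31  q0 h= 5  |ddddd[A]AAAAAA…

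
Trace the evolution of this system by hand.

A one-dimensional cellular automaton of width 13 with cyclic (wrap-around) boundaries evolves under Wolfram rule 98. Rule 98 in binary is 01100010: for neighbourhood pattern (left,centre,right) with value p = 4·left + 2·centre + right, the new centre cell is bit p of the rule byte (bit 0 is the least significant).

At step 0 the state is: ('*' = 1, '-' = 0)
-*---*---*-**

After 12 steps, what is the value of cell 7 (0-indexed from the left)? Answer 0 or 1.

0

k=0  -*---*---*-**
k=1  *---*---*-*-*
k=2  *--*---*-*-*-
k=3  --*---*-*-*-*
k=4  -*---*-*-*-*-
k=5  *---*-*-*-*--
k=6  ---*-*-*-*--*
k=7  --*-*-*-*--*-
k=8  -*-*-*-*--*--
k=9  *-*-*-*--*---
k=10  -*-*-*--*---*
k=11  *-*-*--*---*-
k=12  -*-*--*---*-*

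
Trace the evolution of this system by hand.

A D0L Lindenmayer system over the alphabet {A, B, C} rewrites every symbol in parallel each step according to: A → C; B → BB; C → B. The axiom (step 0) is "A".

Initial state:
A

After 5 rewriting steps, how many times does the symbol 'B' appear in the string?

t=0: A
t=1: C
t=2: B
t=3: BB
t=4: BBBB
t=5: BBBBBBBB

8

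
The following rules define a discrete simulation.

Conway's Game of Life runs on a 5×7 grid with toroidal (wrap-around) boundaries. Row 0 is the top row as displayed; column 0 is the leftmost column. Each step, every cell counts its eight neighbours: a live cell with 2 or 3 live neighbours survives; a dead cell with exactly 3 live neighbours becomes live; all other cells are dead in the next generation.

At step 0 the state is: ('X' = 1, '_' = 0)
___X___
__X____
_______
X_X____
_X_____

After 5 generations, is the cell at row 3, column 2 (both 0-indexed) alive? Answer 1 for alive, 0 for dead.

[0] ___X___
__X____
_______
X_X____
_X_____
[1] __X____
_______
_X_____
_X_____
_XX____
[2] _XX____
_______
_______
XX_____
_XX____
[3] _XX____
_______
_______
XXX____
_______
[4] _______
_______
_X_____
_X_____
X______
[5] _______
_______
_______
XX_____
_______

0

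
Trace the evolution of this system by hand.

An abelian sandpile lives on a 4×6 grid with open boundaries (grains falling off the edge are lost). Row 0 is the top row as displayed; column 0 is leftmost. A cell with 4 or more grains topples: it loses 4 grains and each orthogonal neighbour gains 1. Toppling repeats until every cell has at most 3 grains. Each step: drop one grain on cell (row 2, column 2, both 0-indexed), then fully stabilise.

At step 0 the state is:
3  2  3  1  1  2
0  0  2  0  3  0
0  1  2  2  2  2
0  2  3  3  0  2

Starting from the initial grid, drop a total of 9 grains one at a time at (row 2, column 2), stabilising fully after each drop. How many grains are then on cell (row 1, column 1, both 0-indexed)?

step 0: 3  2  3  1  1  2
0  0  2  0  3  0
0  1  2  2  2  2
0  2  3  3  0  2
step 1: 3  2  3  1  1  2
0  0  2  0  3  0
0  1  3  2  2  2
0  2  3  3  0  2
step 2: 3  2  3  1  1  2
0  0  3  1  3  0
0  2  2  0  3  2
0  3  1  1  1  2
step 3: 3  2  3  1  1  2
0  0  3  1  3  0
0  2  3  0  3  2
0  3  1  1  1  2
step 4: 3  3  0  2  1  2
0  1  1  2  3  0
0  3  1  1  3  2
0  3  2  1  1  2
step 5: 3  3  0  2  1  2
0  1  1  2  3  0
0  3  2  1  3  2
0  3  2  1  1  2
step 6: 3  3  0  2  1  2
0  1  1  2  3  0
0  3  3  1  3  2
0  3  2  1  1  2
step 7: 3  3  0  2  1  2
0  2  2  2  3  0
1  1  2  2  3  2
1  1  0  2  1  2
step 8: 3  3  0  2  1  2
0  2  2  2  3  0
1  1  3  2  3  2
1  1  0  2  1  2
step 9: 3  3  0  2  1  2
0  2  3  2  3  0
1  2  0  3  3  2
1  1  1  2  1  2

2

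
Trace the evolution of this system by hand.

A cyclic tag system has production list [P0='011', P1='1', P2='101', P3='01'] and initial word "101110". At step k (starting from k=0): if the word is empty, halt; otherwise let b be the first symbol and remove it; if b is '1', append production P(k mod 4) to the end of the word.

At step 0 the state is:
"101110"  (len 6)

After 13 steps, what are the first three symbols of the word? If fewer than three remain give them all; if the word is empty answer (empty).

101

[0] "101110"  (len 6)
[1] "01110011"  (len 8)
[2] "1110011"  (len 7)
[3] "110011101"  (len 9)
[4] "1001110101"  (len 10)
[5] "001110101011"  (len 12)
[6] "01110101011"  (len 11)
[7] "1110101011"  (len 10)
[8] "11010101101"  (len 11)
[9] "1010101101011"  (len 13)
[10] "0101011010111"  (len 13)
[11] "101011010111"  (len 12)
[12] "0101101011101"  (len 13)
[13] "101101011101"  (len 12)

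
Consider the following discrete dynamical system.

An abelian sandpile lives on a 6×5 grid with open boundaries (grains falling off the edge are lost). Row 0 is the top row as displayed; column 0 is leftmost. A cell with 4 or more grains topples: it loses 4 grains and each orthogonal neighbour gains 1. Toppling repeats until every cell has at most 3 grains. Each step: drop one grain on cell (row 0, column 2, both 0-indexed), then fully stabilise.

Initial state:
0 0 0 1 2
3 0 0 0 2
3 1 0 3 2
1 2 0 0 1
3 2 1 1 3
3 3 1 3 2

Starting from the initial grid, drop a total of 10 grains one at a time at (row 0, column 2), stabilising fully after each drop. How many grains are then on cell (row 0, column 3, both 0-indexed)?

3

step 0: 0 0 0 1 2
3 0 0 0 2
3 1 0 3 2
1 2 0 0 1
3 2 1 1 3
3 3 1 3 2
step 1: 0 0 1 1 2
3 0 0 0 2
3 1 0 3 2
1 2 0 0 1
3 2 1 1 3
3 3 1 3 2
step 2: 0 0 2 1 2
3 0 0 0 2
3 1 0 3 2
1 2 0 0 1
3 2 1 1 3
3 3 1 3 2
step 3: 0 0 3 1 2
3 0 0 0 2
3 1 0 3 2
1 2 0 0 1
3 2 1 1 3
3 3 1 3 2
step 4: 0 1 0 2 2
3 0 1 0 2
3 1 0 3 2
1 2 0 0 1
3 2 1 1 3
3 3 1 3 2
step 5: 0 1 1 2 2
3 0 1 0 2
3 1 0 3 2
1 2 0 0 1
3 2 1 1 3
3 3 1 3 2
step 6: 0 1 2 2 2
3 0 1 0 2
3 1 0 3 2
1 2 0 0 1
3 2 1 1 3
3 3 1 3 2
step 7: 0 1 3 2 2
3 0 1 0 2
3 1 0 3 2
1 2 0 0 1
3 2 1 1 3
3 3 1 3 2
step 8: 0 2 0 3 2
3 0 2 0 2
3 1 0 3 2
1 2 0 0 1
3 2 1 1 3
3 3 1 3 2
step 9: 0 2 1 3 2
3 0 2 0 2
3 1 0 3 2
1 2 0 0 1
3 2 1 1 3
3 3 1 3 2
step 10: 0 2 2 3 2
3 0 2 0 2
3 1 0 3 2
1 2 0 0 1
3 2 1 1 3
3 3 1 3 2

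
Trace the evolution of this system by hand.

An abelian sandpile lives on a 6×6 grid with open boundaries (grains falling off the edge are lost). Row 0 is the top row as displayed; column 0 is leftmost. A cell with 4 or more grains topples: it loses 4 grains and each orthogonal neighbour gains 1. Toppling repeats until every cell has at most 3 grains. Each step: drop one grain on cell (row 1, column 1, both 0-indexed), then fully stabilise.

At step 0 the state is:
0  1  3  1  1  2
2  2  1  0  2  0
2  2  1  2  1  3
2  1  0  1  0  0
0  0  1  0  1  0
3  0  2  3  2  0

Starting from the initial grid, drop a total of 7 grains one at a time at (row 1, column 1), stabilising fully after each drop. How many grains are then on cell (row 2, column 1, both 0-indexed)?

1

gen 0: 0  1  3  1  1  2
2  2  1  0  2  0
2  2  1  2  1  3
2  1  0  1  0  0
0  0  1  0  1  0
3  0  2  3  2  0
gen 1: 0  1  3  1  1  2
2  3  1  0  2  0
2  2  1  2  1  3
2  1  0  1  0  0
0  0  1  0  1  0
3  0  2  3  2  0
gen 2: 0  2  3  1  1  2
3  0  2  0  2  0
2  3  1  2  1  3
2  1  0  1  0  0
0  0  1  0  1  0
3  0  2  3  2  0
gen 3: 0  2  3  1  1  2
3  1  2  0  2  0
2  3  1  2  1  3
2  1  0  1  0  0
0  0  1  0  1  0
3  0  2  3  2  0
gen 4: 0  2  3  1  1  2
3  2  2  0  2  0
2  3  1  2  1  3
2  1  0  1  0  0
0  0  1  0  1  0
3  0  2  3  2  0
gen 5: 0  2  3  1  1  2
3  3  2  0  2  0
2  3  1  2  1  3
2  1  0  1  0  0
0  0  1  0  1  0
3  0  2  3  2  0
gen 6: 1  3  3  1  1  2
1  2  3  0  2  0
0  1  2  2  1  3
3  2  0  1  0  0
0  0  1  0  1  0
3  0  2  3  2  0
gen 7: 1  3  3  1  1  2
1  3  3  0  2  0
0  1  2  2  1  3
3  2  0  1  0  0
0  0  1  0  1  0
3  0  2  3  2  0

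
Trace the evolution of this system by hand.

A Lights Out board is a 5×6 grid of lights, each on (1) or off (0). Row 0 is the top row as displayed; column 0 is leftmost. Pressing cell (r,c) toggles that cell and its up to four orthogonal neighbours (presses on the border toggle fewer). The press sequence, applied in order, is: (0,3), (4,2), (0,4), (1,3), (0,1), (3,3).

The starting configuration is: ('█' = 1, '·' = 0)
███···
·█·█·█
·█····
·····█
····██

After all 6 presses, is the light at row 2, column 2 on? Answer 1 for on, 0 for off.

0

[0] ███···
·█·█·█
·█····
·····█
····██
[1] ██·██·
·█···█
·█····
·····█
····██
[2] ██·██·
·█···█
·█····
··█··█
·█████
[3] ██···█
·█··██
·█····
··█··█
·█████
[4] ██·█·█
·███·█
·█·█··
··█··█
·█████
[5] ··██·█
··██·█
·█·█··
··█··█
·█████
[6] ··██·█
··██·█
·█····
···███
·██·██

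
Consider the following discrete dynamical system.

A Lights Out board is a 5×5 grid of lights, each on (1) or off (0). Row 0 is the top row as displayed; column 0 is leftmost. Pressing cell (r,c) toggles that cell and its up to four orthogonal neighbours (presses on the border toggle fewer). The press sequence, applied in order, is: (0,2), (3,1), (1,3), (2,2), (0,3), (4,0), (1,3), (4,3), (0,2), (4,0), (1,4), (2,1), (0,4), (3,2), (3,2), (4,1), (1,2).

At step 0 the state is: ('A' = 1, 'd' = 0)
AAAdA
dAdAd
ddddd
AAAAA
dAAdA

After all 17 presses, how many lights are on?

15

t=0: AAAdA
dAdAd
ddddd
AAAAA
dAAdA
t=1: AddAA
dAAAd
ddddd
AAAAA
dAAdA
t=2: AddAA
dAAAd
dAddd
dddAA
ddAdA
t=3: AdddA
dAddA
dAdAd
dddAA
ddAdA
t=4: AdddA
dAAdA
ddAdd
ddAAA
ddAdA
t=5: AdAAd
dAAAA
ddAdd
ddAAA
ddAdA
t=6: AdAAd
dAAAA
ddAdd
AdAAA
AAAdA
t=7: AdAdd
dAddd
ddAAd
AdAAA
AAAdA
t=8: AdAdd
dAddd
ddAAd
AdAdA
AAdAd
t=9: AAdAd
dAAdd
ddAAd
AdAdA
AAdAd
t=10: AAdAd
dAAdd
ddAAd
ddAdA
dddAd
t=11: AAdAA
dAAAA
ddAAA
ddAdA
dddAd
t=12: AAdAA
ddAAA
AAdAA
dAAdA
dddAd
t=13: AAddd
ddAAd
AAdAA
dAAdA
dddAd
t=14: AAddd
ddAAd
AAAAA
dddAA
ddAAd
t=15: AAddd
ddAAd
AAdAA
dAAdA
dddAd
t=16: AAddd
ddAAd
AAdAA
ddAdA
AAAAd
t=17: AAAdd
dAddd
AAAAA
ddAdA
AAAAd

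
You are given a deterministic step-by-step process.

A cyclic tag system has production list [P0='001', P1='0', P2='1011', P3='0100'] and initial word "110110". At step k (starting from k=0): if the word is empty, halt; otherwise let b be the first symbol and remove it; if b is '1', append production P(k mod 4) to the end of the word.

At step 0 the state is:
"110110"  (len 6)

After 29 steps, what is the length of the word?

10

[0] "110110"  (len 6)
[1] "10110001"  (len 8)
[2] "01100010"  (len 8)
[3] "1100010"  (len 7)
[4] "1000100100"  (len 10)
[5] "000100100001"  (len 12)
[6] "00100100001"  (len 11)
[7] "0100100001"  (len 10)
[8] "100100001"  (len 9)
[9] "00100001001"  (len 11)
[10] "0100001001"  (len 10)
[11] "100001001"  (len 9)
[12] "000010010100"  (len 12)
[13] "00010010100"  (len 11)
[14] "0010010100"  (len 10)
[15] "010010100"  (len 9)
[16] "10010100"  (len 8)
[17] "0010100001"  (len 10)
[18] "010100001"  (len 9)
[19] "10100001"  (len 8)
[20] "01000010100"  (len 11)
[21] "1000010100"  (len 10)
[22] "0000101000"  (len 10)
[23] "000101000"  (len 9)
[24] "00101000"  (len 8)
[25] "0101000"  (len 7)
[26] "101000"  (len 6)
[27] "010001011"  (len 9)
[28] "10001011"  (len 8)
[29] "0001011001"  (len 10)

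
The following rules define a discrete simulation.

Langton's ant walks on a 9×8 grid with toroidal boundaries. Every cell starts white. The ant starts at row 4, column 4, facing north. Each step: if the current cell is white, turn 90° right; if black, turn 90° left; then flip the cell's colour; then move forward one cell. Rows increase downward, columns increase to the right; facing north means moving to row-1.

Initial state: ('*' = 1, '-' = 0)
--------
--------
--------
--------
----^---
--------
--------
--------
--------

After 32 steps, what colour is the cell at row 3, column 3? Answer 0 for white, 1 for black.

1

[0] --------
--------
--------
--------
----^---
--------
--------
--------
--------
[1] --------
--------
--------
--------
----*>--
--------
--------
--------
--------
[2] --------
--------
--------
--------
----**--
-----v--
--------
--------
--------
[3] --------
--------
--------
--------
----**--
----<*--
--------
--------
--------
[4] --------
--------
--------
--------
----^*--
----**--
--------
--------
--------
[5] --------
--------
--------
--------
---<-*--
----**--
--------
--------
--------
[6] --------
--------
--------
---^----
---*-*--
----**--
--------
--------
--------
[7] --------
--------
--------
---*>---
---*-*--
----**--
--------
--------
--------
[8] --------
--------
--------
---**---
---*v*--
----**--
--------
--------
--------
[9] --------
--------
--------
---**---
---<**--
----**--
--------
--------
--------
[10] --------
--------
--------
---**---
----**--
---v**--
--------
--------
--------
[11] --------
--------
--------
---**---
----**--
--<***--
--------
--------
--------
[12] --------
--------
--------
---**---
--^-**--
--****--
--------
--------
--------
[13] --------
--------
--------
---**---
--*>**--
--****--
--------
--------
--------
[14] --------
--------
--------
---**---
--****--
--*v**--
--------
--------
--------
[15] --------
--------
--------
---**---
--****--
--*->*--
--------
--------
--------
[16] --------
--------
--------
---**---
--**^*--
--*--*--
--------
--------
--------
[17] --------
--------
--------
---**---
--*<-*--
--*--*--
--------
--------
--------
[18] --------
--------
--------
---**---
--*--*--
--*v-*--
--------
--------
--------
[19] --------
--------
--------
---**---
--*--*--
--<*-*--
--------
--------
--------
[20] --------
--------
--------
---**---
--*--*--
---*-*--
--v-----
--------
--------
[21] --------
--------
--------
---**---
--*--*--
---*-*--
-<*-----
--------
--------
[22] --------
--------
--------
---**---
--*--*--
-^-*-*--
-**-----
--------
--------
[23] --------
--------
--------
---**---
--*--*--
-*>*-*--
-**-----
--------
--------
[24] --------
--------
--------
---**---
--*--*--
-***-*--
-*v-----
--------
--------
[25] --------
--------
--------
---**---
--*--*--
-***-*--
-*->----
--------
--------
[26] --------
--------
--------
---**---
--*--*--
-***-*--
-*-*----
---v----
--------
[27] --------
--------
--------
---**---
--*--*--
-***-*--
-*-*----
--<*----
--------
[28] --------
--------
--------
---**---
--*--*--
-***-*--
-*^*----
--**----
--------
[29] --------
--------
--------
---**---
--*--*--
-***-*--
-**>----
--**----
--------
[30] --------
--------
--------
---**---
--*--*--
-**^-*--
-**-----
--**----
--------
[31] --------
--------
--------
---**---
--*--*--
-*<--*--
-**-----
--**----
--------
[32] --------
--------
--------
---**---
--*--*--
-*---*--
-*v-----
--**----
--------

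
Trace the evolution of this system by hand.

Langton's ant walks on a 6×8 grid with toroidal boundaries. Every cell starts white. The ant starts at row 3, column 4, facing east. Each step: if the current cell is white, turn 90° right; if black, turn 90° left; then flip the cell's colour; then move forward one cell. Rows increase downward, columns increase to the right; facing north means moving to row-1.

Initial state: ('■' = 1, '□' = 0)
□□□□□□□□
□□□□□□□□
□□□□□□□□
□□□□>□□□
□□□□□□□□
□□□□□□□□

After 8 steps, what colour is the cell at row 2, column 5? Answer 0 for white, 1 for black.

[0] □□□□□□□□
□□□□□□□□
□□□□□□□□
□□□□>□□□
□□□□□□□□
□□□□□□□□
[1] □□□□□□□□
□□□□□□□□
□□□□□□□□
□□□□■□□□
□□□□v□□□
□□□□□□□□
[2] □□□□□□□□
□□□□□□□□
□□□□□□□□
□□□□■□□□
□□□<■□□□
□□□□□□□□
[3] □□□□□□□□
□□□□□□□□
□□□□□□□□
□□□^■□□□
□□□■■□□□
□□□□□□□□
[4] □□□□□□□□
□□□□□□□□
□□□□□□□□
□□□■>□□□
□□□■■□□□
□□□□□□□□
[5] □□□□□□□□
□□□□□□□□
□□□□^□□□
□□□■□□□□
□□□■■□□□
□□□□□□□□
[6] □□□□□□□□
□□□□□□□□
□□□□■>□□
□□□■□□□□
□□□■■□□□
□□□□□□□□
[7] □□□□□□□□
□□□□□□□□
□□□□■■□□
□□□■□v□□
□□□■■□□□
□□□□□□□□
[8] □□□□□□□□
□□□□□□□□
□□□□■■□□
□□□■<■□□
□□□■■□□□
□□□□□□□□

1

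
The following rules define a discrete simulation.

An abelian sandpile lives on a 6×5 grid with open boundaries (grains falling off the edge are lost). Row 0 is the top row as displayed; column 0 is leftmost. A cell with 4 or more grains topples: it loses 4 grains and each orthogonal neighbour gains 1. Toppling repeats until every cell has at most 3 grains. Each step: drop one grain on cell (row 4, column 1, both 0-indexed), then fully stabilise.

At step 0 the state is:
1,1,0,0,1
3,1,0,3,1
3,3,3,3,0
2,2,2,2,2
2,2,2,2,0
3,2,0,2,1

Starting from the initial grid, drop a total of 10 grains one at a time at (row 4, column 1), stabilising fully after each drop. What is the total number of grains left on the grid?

step 0: 1,1,0,0,1
3,1,0,3,1
3,3,3,3,0
2,2,2,2,2
2,2,2,2,0
3,2,0,2,1
step 1: 1,1,0,0,1
3,1,0,3,1
3,3,3,3,0
2,2,2,2,2
2,3,2,2,0
3,2,0,2,1
step 2: 1,1,0,0,1
3,1,0,3,1
3,3,3,3,0
2,3,2,2,2
3,0,3,2,0
3,3,0,2,1
step 3: 1,1,0,0,1
3,1,0,3,1
3,3,3,3,0
2,3,2,2,2
3,1,3,2,0
3,3,0,2,1
step 4: 1,1,0,0,1
3,1,0,3,1
3,3,3,3,0
2,3,2,2,2
3,2,3,2,0
3,3,0,2,1
step 5: 1,1,0,0,1
3,1,0,3,1
3,3,3,3,0
2,3,2,2,2
3,3,3,2,0
3,3,0,2,1
step 6: 2,1,0,1,1
0,3,2,0,2
2,3,2,2,1
2,0,3,1,3
3,1,3,0,1
1,2,2,3,1
step 7: 2,1,0,1,1
0,3,2,0,2
2,3,2,2,1
2,0,3,1,3
3,2,3,0,1
1,2,2,3,1
step 8: 2,1,0,1,1
0,3,2,0,2
2,3,2,2,1
2,0,3,1,3
3,3,3,0,1
1,2,2,3,1
step 9: 2,1,0,1,1
0,3,2,0,2
2,3,3,2,1
3,2,0,2,3
0,2,1,1,1
2,3,3,3,1
step 10: 2,1,0,1,1
0,3,2,0,2
2,3,3,2,1
3,2,0,2,3
0,3,1,1,1
2,3,3,3,1

51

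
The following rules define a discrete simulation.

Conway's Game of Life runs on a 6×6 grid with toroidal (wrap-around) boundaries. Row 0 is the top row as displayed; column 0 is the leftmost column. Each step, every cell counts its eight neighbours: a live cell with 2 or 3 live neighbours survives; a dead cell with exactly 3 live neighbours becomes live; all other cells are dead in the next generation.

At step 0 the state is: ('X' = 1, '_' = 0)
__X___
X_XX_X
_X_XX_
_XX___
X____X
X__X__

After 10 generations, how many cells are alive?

k=0  __X___
X_XX_X
_X_XX_
_XX___
X____X
X__X__
k=1  X_X_XX
X____X
____XX
_XXXXX
X_X__X
XX___X
k=2  ____X_
_X_X__
_XX___
_XX___
______
__XX__
k=3  ____X_
_X_X__
X__X__
_XX___
_X_X__
___X__
k=4  __XXX_
__XXX_
X__X__
XX_X__
_X_X__
__XXX_
k=5  _X___X
_X___X
X____X
XX_XX_
XX____
_X____
k=6  _XX___
_X__XX
__X___
__X_X_
_____X
_XX___
k=7  ___X__
XX_X__
_XX_XX
___X__
_XXX__
XXX___
k=8  ___X__
XX_X_X
_X__XX
X_____
X__X__
X_____
k=9  _XX_XX
_X_X_X
_XX_X_
XX__X_
XX___X
______
k=10  _XXXXX
_____X
____X_
___XX_
_X___X
__X_X_

13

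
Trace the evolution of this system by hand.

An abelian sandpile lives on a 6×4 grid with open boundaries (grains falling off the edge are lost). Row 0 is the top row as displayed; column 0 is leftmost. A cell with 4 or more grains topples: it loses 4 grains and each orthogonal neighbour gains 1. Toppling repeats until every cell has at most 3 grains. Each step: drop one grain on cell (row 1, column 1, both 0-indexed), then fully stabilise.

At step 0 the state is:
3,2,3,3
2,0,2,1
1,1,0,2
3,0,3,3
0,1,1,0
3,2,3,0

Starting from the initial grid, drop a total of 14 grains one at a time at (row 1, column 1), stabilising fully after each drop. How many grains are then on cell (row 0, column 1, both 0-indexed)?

0

[0] 3,2,3,3
2,0,2,1
1,1,0,2
3,0,3,3
0,1,1,0
3,2,3,0
[1] 3,2,3,3
2,1,2,1
1,1,0,2
3,0,3,3
0,1,1,0
3,2,3,0
[2] 3,2,3,3
2,2,2,1
1,1,0,2
3,0,3,3
0,1,1,0
3,2,3,0
[3] 3,2,3,3
2,3,2,1
1,1,0,2
3,0,3,3
0,1,1,0
3,2,3,0
[4] 3,3,3,3
3,0,3,1
1,2,0,2
3,0,3,3
0,1,1,0
3,2,3,0
[5] 3,3,3,3
3,1,3,1
1,2,0,2
3,0,3,3
0,1,1,0
3,2,3,0
[6] 3,3,3,3
3,2,3,1
1,2,0,2
3,0,3,3
0,1,1,0
3,2,3,0
[7] 3,3,3,3
3,3,3,1
1,2,0,2
3,0,3,3
0,1,1,0
3,2,3,0
[8] 1,2,2,0
1,3,1,3
2,3,1,2
3,0,3,3
0,1,1,0
3,2,3,0
[9] 1,3,2,0
2,1,2,3
3,0,2,2
3,1,3,3
0,1,1,0
3,2,3,0
[10] 1,3,2,0
2,2,2,3
3,0,2,2
3,1,3,3
0,1,1,0
3,2,3,0
[11] 1,3,2,0
2,3,2,3
3,0,2,2
3,1,3,3
0,1,1,0
3,2,3,0
[12] 2,0,3,0
3,1,3,3
3,1,2,2
3,1,3,3
0,1,1,0
3,2,3,0
[13] 2,0,3,0
3,2,3,3
3,1,2,2
3,1,3,3
0,1,1,0
3,2,3,0
[14] 2,0,3,0
3,3,3,3
3,1,2,2
3,1,3,3
0,1,1,0
3,2,3,0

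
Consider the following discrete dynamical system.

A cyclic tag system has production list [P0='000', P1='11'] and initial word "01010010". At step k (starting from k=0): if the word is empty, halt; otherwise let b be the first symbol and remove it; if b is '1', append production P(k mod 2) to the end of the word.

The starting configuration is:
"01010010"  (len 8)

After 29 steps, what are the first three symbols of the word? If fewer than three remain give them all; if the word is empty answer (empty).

111

gen 0: "01010010"  (len 8)
gen 1: "1010010"  (len 7)
gen 2: "01001011"  (len 8)
gen 3: "1001011"  (len 7)
gen 4: "00101111"  (len 8)
gen 5: "0101111"  (len 7)
gen 6: "101111"  (len 6)
gen 7: "01111000"  (len 8)
gen 8: "1111000"  (len 7)
gen 9: "111000000"  (len 9)
gen 10: "1100000011"  (len 10)
gen 11: "100000011000"  (len 12)
gen 12: "0000001100011"  (len 13)
gen 13: "000001100011"  (len 12)
gen 14: "00001100011"  (len 11)
gen 15: "0001100011"  (len 10)
gen 16: "001100011"  (len 9)
gen 17: "01100011"  (len 8)
gen 18: "1100011"  (len 7)
gen 19: "100011000"  (len 9)
gen 20: "0001100011"  (len 10)
gen 21: "001100011"  (len 9)
gen 22: "01100011"  (len 8)
gen 23: "1100011"  (len 7)
gen 24: "10001111"  (len 8)
gen 25: "0001111000"  (len 10)
gen 26: "001111000"  (len 9)
gen 27: "01111000"  (len 8)
gen 28: "1111000"  (len 7)
gen 29: "111000000"  (len 9)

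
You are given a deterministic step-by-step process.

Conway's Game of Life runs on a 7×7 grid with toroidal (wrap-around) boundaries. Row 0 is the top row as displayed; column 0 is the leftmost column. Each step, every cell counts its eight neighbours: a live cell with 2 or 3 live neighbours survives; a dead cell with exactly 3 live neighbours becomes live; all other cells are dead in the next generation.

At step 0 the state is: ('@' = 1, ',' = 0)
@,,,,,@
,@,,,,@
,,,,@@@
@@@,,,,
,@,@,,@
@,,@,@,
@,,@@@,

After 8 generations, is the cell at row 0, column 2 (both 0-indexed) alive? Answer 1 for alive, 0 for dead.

0

step 0: @,,,,,@
,@,,,,@
,,,,@@@
@@@,,,,
,@,@,,@
@,,@,@,
@,,@@@,
step 1: ,@,,@,,
,,,,,,,
,,@,,@@
,@@@@,,
,,,@@,@
@@,@,@,
@@,@,@,
step 2: @@@,@,,
,,,,,@,
,@@,@@,
@@,,,,@
,,,,,,@
,@,@,@,
,,,@,@,
step 3: ,@@@@@@
@,,,,@@
,@@,@@,
,@@,,,@
,@@,,@@
,,@,,@@
@,,@,@@
step 4: ,@@@,,,
,,,,,,,
,,@@@,,
,,,,@,@
,,,@,,,
,,@@,,,
,,,,,,,
step 5: ,,@,,,,
,@,,@,,
,,,@@@,
,,@,@@,
,,@@@,,
,,@@,,,
,@,,,,,
step 6: ,@@,,,,
,,@,@@,
,,@,,,,
,,@,,,,
,@,,,@,
,@,,@,,
,@,@,,,
step 7: ,@,,@,,
,,@,,,,
,@@,,,,
,@@,,,,
,@@,,,,
@@,,@,,
@@,@,,,
step 8: @@,@,,,
,,@@,,,
,,,@,,,
@,,@,,,
,,,@,,,
,,,@,,,
,,,@@,,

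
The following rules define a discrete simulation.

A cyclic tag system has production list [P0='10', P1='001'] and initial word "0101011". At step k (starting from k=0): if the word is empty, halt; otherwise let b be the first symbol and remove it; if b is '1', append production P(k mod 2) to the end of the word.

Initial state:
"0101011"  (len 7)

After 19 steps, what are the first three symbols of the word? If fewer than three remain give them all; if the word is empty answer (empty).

t=0: "0101011"  (len 7)
t=1: "101011"  (len 6)
t=2: "01011001"  (len 8)
t=3: "1011001"  (len 7)
t=4: "011001001"  (len 9)
t=5: "11001001"  (len 8)
t=6: "1001001001"  (len 10)
t=7: "00100100110"  (len 11)
t=8: "0100100110"  (len 10)
t=9: "100100110"  (len 9)
t=10: "00100110001"  (len 11)
t=11: "0100110001"  (len 10)
t=12: "100110001"  (len 9)
t=13: "0011000110"  (len 10)
t=14: "011000110"  (len 9)
t=15: "11000110"  (len 8)
t=16: "1000110001"  (len 10)
t=17: "00011000110"  (len 11)
t=18: "0011000110"  (len 10)
t=19: "011000110"  (len 9)

011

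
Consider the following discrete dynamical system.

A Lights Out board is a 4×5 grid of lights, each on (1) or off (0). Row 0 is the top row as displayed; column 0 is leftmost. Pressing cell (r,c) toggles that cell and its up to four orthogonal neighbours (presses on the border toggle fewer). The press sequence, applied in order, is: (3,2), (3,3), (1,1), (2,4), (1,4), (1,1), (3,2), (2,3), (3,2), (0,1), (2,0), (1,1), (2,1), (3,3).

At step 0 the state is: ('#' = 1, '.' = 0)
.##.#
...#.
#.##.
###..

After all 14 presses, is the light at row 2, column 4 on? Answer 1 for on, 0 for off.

1

t=0: .##.#
...#.
#.##.
###..
t=1: .##.#
...#.
#..#.
#..#.
t=2: .##.#
...#.
#....
#.#.#
t=3: ..#.#
####.
##...
#.#.#
t=4: ..#.#
#####
##.##
#.#..
t=5: ..#..
###..
##.#.
#.#..
t=6: .##..
.....
#..#.
#.#..
t=7: .##..
.....
#.##.
##.#.
t=8: .##..
...#.
#...#
##...
t=9: .##..
...#.
#.#.#
#.##.
t=10: #....
.#.#.
#.#.#
#.##.
t=11: #....
##.#.
.##.#
..##.
t=12: ##...
..##.
..#.#
..##.
t=13: ##...
.###.
##..#
.###.
t=14: ##...
.###.
##.##
.#..#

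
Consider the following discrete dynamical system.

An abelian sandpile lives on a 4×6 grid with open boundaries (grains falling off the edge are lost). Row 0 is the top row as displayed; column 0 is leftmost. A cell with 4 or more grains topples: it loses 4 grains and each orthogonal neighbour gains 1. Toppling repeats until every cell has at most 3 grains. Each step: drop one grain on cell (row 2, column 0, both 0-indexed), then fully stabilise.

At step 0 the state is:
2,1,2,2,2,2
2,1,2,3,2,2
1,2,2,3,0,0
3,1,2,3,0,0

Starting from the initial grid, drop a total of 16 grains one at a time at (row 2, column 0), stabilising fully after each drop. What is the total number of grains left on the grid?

40

0) 2,1,2,2,2,2
2,1,2,3,2,2
1,2,2,3,0,0
3,1,2,3,0,0
1) 2,1,2,2,2,2
2,1,2,3,2,2
2,2,2,3,0,0
3,1,2,3,0,0
2) 2,1,2,2,2,2
2,1,2,3,2,2
3,2,2,3,0,0
3,1,2,3,0,0
3) 2,1,2,2,2,2
3,1,2,3,2,2
1,3,2,3,0,0
0,2,2,3,0,0
4) 2,1,2,2,2,2
3,1,2,3,2,2
2,3,2,3,0,0
0,2,2,3,0,0
5) 2,1,2,2,2,2
3,1,2,3,2,2
3,3,2,3,0,0
0,2,2,3,0,0
6) 3,1,2,2,2,2
0,3,2,3,2,2
2,0,3,3,0,0
1,3,2,3,0,0
7) 3,1,2,2,2,2
0,3,2,3,2,2
3,0,3,3,0,0
1,3,2,3,0,0
8) 3,1,2,2,2,2
1,3,2,3,2,2
0,1,3,3,0,0
2,3,2,3,0,0
9) 3,1,2,2,2,2
1,3,2,3,2,2
1,1,3,3,0,0
2,3,2,3,0,0
10) 3,1,2,2,2,2
1,3,2,3,2,2
2,1,3,3,0,0
2,3,2,3,0,0
11) 3,1,2,2,2,2
1,3,2,3,2,2
3,1,3,3,0,0
2,3,2,3,0,0
12) 3,1,2,2,2,2
2,3,2,3,2,2
0,2,3,3,0,0
3,3,2,3,0,0
13) 3,1,2,2,2,2
2,3,2,3,2,2
1,2,3,3,0,0
3,3,2,3,0,0
14) 3,1,2,2,2,2
2,3,2,3,2,2
2,2,3,3,0,0
3,3,2,3,0,0
15) 3,1,2,2,2,2
2,3,2,3,2,2
3,2,3,3,0,0
3,3,2,3,0,0
16) 0,3,3,3,2,2
1,2,1,1,3,2
3,2,3,2,1,0
1,2,1,1,1,0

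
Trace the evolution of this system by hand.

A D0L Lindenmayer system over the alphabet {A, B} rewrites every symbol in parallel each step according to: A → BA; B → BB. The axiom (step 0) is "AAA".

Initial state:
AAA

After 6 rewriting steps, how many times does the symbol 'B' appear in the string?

189

gen 0: AAA
gen 1: BABABA
gen 2: BBBABBBABBBA
gen 3: BBBBBBBABBBBBBBABBBBBBBA
gen 4: BBBBBBBBBBBBBBBABBBBBBBBBBBBBBBABBBBBBBBBBBBBBBA
gen 5: BBBBBBBBBBBBBBBBBBBBBBBBBBBBBBBABBBBBBBBBBBBBBBBBBBBBBBBBBBBBBBABBBBBBBBBBBBBBBBBBBBBBBBBBBBBBBA
gen 6: BBBBBBBBBBBBBBBBBBBBBBBBBBBBBBBBBBBBBBBBBBBBBBBBBBBBBBBBBB…BBBBBBBBBBBBBBBBBBBBBBBBBBBBBBBBBBBBBBBBBBBBBBBBBBBBBBBBBA  (len 192)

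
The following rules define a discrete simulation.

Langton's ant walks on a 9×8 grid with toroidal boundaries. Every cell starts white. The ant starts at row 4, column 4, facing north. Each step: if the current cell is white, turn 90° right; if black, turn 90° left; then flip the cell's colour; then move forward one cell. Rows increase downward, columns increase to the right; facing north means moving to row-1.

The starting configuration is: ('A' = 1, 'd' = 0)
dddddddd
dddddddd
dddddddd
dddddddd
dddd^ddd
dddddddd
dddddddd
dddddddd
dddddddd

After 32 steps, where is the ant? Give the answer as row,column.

t=0: dddddddd
dddddddd
dddddddd
dddddddd
dddd^ddd
dddddddd
dddddddd
dddddddd
dddddddd
t=1: dddddddd
dddddddd
dddddddd
dddddddd
ddddA>dd
dddddddd
dddddddd
dddddddd
dddddddd
t=2: dddddddd
dddddddd
dddddddd
dddddddd
ddddAAdd
dddddvdd
dddddddd
dddddddd
dddddddd
t=3: dddddddd
dddddddd
dddddddd
dddddddd
ddddAAdd
dddd<Add
dddddddd
dddddddd
dddddddd
t=4: dddddddd
dddddddd
dddddddd
dddddddd
dddd^Add
ddddAAdd
dddddddd
dddddddd
dddddddd
t=5: dddddddd
dddddddd
dddddddd
dddddddd
ddd<dAdd
ddddAAdd
dddddddd
dddddddd
dddddddd
t=6: dddddddd
dddddddd
dddddddd
ddd^dddd
dddAdAdd
ddddAAdd
dddddddd
dddddddd
dddddddd
t=7: dddddddd
dddddddd
dddddddd
dddA>ddd
dddAdAdd
ddddAAdd
dddddddd
dddddddd
dddddddd
t=8: dddddddd
dddddddd
dddddddd
dddAAddd
dddAvAdd
ddddAAdd
dddddddd
dddddddd
dddddddd
t=9: dddddddd
dddddddd
dddddddd
dddAAddd
ddd<AAdd
ddddAAdd
dddddddd
dddddddd
dddddddd
t=10: dddddddd
dddddddd
dddddddd
dddAAddd
ddddAAdd
dddvAAdd
dddddddd
dddddddd
dddddddd
t=11: dddddddd
dddddddd
dddddddd
dddAAddd
ddddAAdd
dd<AAAdd
dddddddd
dddddddd
dddddddd
t=12: dddddddd
dddddddd
dddddddd
dddAAddd
dd^dAAdd
ddAAAAdd
dddddddd
dddddddd
dddddddd
t=13: dddddddd
dddddddd
dddddddd
dddAAddd
ddA>AAdd
ddAAAAdd
dddddddd
dddddddd
dddddddd
t=14: dddddddd
dddddddd
dddddddd
dddAAddd
ddAAAAdd
ddAvAAdd
dddddddd
dddddddd
dddddddd
t=15: dddddddd
dddddddd
dddddddd
dddAAddd
ddAAAAdd
ddAd>Add
dddddddd
dddddddd
dddddddd
t=16: dddddddd
dddddddd
dddddddd
dddAAddd
ddAA^Add
ddAddAdd
dddddddd
dddddddd
dddddddd
t=17: dddddddd
dddddddd
dddddddd
dddAAddd
ddA<dAdd
ddAddAdd
dddddddd
dddddddd
dddddddd
t=18: dddddddd
dddddddd
dddddddd
dddAAddd
ddAddAdd
ddAvdAdd
dddddddd
dddddddd
dddddddd
t=19: dddddddd
dddddddd
dddddddd
dddAAddd
ddAddAdd
dd<AdAdd
dddddddd
dddddddd
dddddddd
t=20: dddddddd
dddddddd
dddddddd
dddAAddd
ddAddAdd
dddAdAdd
ddvddddd
dddddddd
dddddddd
t=21: dddddddd
dddddddd
dddddddd
dddAAddd
ddAddAdd
dddAdAdd
d<Addddd
dddddddd
dddddddd
t=22: dddddddd
dddddddd
dddddddd
dddAAddd
ddAddAdd
d^dAdAdd
dAAddddd
dddddddd
dddddddd
t=23: dddddddd
dddddddd
dddddddd
dddAAddd
ddAddAdd
dA>AdAdd
dAAddddd
dddddddd
dddddddd
t=24: dddddddd
dddddddd
dddddddd
dddAAddd
ddAddAdd
dAAAdAdd
dAvddddd
dddddddd
dddddddd
t=25: dddddddd
dddddddd
dddddddd
dddAAddd
ddAddAdd
dAAAdAdd
dAd>dddd
dddddddd
dddddddd
t=26: dddddddd
dddddddd
dddddddd
dddAAddd
ddAddAdd
dAAAdAdd
dAdAdddd
dddvdddd
dddddddd
t=27: dddddddd
dddddddd
dddddddd
dddAAddd
ddAddAdd
dAAAdAdd
dAdAdddd
dd<Adddd
dddddddd
t=28: dddddddd
dddddddd
dddddddd
dddAAddd
ddAddAdd
dAAAdAdd
dA^Adddd
ddAAdddd
dddddddd
t=29: dddddddd
dddddddd
dddddddd
dddAAddd
ddAddAdd
dAAAdAdd
dAA>dddd
ddAAdddd
dddddddd
t=30: dddddddd
dddddddd
dddddddd
dddAAddd
ddAddAdd
dAA^dAdd
dAAddddd
ddAAdddd
dddddddd
t=31: dddddddd
dddddddd
dddddddd
dddAAddd
ddAddAdd
dA<ddAdd
dAAddddd
ddAAdddd
dddddddd
t=32: dddddddd
dddddddd
dddddddd
dddAAddd
ddAddAdd
dAdddAdd
dAvddddd
ddAAdddd
dddddddd

6,2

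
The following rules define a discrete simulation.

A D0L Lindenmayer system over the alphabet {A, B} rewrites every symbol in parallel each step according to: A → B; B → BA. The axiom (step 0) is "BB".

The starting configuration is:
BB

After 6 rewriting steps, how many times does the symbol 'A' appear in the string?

16

k=0  BB
k=1  BABA
k=2  BABBAB
k=3  BABBABABBA
k=4  BABBABABBABBABAB
k=5  BABBABABBABBABABBABABBABBA
k=6  BABBABABBABBABABBABABBABBABABBABBABABBABAB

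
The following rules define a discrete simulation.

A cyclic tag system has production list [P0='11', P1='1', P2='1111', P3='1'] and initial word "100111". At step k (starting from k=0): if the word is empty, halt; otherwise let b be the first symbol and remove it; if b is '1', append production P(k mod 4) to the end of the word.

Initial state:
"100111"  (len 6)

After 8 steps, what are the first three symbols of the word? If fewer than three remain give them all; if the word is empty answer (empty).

111

[0] "100111"  (len 6)
[1] "0011111"  (len 7)
[2] "011111"  (len 6)
[3] "11111"  (len 5)
[4] "11111"  (len 5)
[5] "111111"  (len 6)
[6] "111111"  (len 6)
[7] "111111111"  (len 9)
[8] "111111111"  (len 9)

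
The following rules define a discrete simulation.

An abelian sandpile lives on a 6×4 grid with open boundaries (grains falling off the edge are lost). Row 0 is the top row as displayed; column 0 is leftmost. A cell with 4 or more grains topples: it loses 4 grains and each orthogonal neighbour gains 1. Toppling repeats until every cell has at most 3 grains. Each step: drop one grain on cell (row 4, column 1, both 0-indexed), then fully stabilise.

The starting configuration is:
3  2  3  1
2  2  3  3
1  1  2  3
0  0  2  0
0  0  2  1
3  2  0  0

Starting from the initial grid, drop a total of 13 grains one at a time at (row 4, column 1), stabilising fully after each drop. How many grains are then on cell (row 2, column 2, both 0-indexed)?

3

t=0: 3  2  3  1
2  2  3  3
1  1  2  3
0  0  2  0
0  0  2  1
3  2  0  0
t=1: 3  2  3  1
2  2  3  3
1  1  2  3
0  0  2  0
0  1  2  1
3  2  0  0
t=2: 3  2  3  1
2  2  3  3
1  1  2  3
0  0  2  0
0  2  2  1
3  2  0  0
t=3: 3  2  3  1
2  2  3  3
1  1  2  3
0  0  2  0
0  3  2  1
3  2  0  0
t=4: 3  2  3  1
2  2  3  3
1  1  2  3
0  1  2  0
1  0  3  1
3  3  0  0
t=5: 3  2  3  1
2  2  3  3
1  1  2  3
0  1  2  0
1  1  3  1
3  3  0  0
t=6: 3  2  3  1
2  2  3  3
1  1  2  3
0  1  2  0
1  2  3  1
3  3  0  0
t=7: 3  2  3  1
2  2  3  3
1  1  2  3
0  1  2  0
1  3  3  1
3  3  0  0
t=8: 3  2  3  1
2  2  3  3
1  1  2  3
0  2  3  0
3  2  0  2
0  1  2  0
t=9: 3  2  3  1
2  2  3  3
1  1  2  3
0  2  3  0
3  3  0  2
0  1  2  0
t=10: 3  2  3  1
2  2  3  3
1  1  2  3
1  3  3  0
0  1  1  2
1  2  2  0
t=11: 3  2  3  1
2  2  3  3
1  1  2  3
1  3  3  0
0  2  1  2
1  2  2  0
t=12: 3  2  3  1
2  2  3  3
1  1  2  3
1  3  3  0
0  3  1  2
1  2  2  0
t=13: 3  2  3  1
2  2  3  3
1  2  3  3
2  1  0  1
1  1  3  2
1  3  2  0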